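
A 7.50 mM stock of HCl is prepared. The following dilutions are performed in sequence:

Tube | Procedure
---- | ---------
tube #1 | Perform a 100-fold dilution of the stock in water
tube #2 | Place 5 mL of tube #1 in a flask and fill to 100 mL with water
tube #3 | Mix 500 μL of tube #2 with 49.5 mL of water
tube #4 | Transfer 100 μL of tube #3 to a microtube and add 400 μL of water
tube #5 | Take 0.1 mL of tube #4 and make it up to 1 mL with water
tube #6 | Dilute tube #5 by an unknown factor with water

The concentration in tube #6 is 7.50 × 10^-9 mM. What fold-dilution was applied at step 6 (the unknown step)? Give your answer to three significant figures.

Step 1: 100-fold → factor 100
Step 2: 5 mL brought to 100 mL → factor 100/5 = 20
Step 3: 500 μL + 49.5 mL = 50000 μL total → factor 50000/500 = 100
Step 4: 100 μL + 400 μL = 500 μL total → factor 500/100 = 5
Step 5: 0.1 mL brought to 1 mL → factor 1/0.1 = 10
Step 6: unknown factor x
Product of known-step factors = 1 × 10^7
Overall factor = 7.50 mM / (7.50 × 10^-9 mM) = 1 × 10^9
x = 1 × 10^9 / 1 × 10^7 = 100

100-fold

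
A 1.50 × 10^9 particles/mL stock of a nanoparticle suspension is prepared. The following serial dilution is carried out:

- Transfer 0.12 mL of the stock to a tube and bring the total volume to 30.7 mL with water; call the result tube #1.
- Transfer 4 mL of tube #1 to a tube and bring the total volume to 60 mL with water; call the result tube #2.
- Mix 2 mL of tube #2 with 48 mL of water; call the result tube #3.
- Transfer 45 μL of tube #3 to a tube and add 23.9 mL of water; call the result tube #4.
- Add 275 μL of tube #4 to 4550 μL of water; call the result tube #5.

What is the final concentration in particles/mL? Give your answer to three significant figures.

Step 1: 0.12 mL brought to 30.7 mL → factor 30.7/0.12 = 255.83
Step 2: 4 mL brought to 60 mL → factor 60/4 = 15
Step 3: 2 mL + 48 mL = 50 mL total → factor 50/2 = 25
Step 4: 45 μL + 23.9 mL = 23945 μL total → factor 23945/45 = 532.11
Step 5: 275 μL + 4550 μL = 4825 μL total → factor 4825/275 = 17.545
Overall dilution factor = 255.83 × 15 × 25 × 532.11 × 17.545 = 8.9569 × 10^8
Final = 1.50 × 10^9 particles/mL / 8.9569 × 10^8 = 1.67 particles/mL

1.67 particles/mL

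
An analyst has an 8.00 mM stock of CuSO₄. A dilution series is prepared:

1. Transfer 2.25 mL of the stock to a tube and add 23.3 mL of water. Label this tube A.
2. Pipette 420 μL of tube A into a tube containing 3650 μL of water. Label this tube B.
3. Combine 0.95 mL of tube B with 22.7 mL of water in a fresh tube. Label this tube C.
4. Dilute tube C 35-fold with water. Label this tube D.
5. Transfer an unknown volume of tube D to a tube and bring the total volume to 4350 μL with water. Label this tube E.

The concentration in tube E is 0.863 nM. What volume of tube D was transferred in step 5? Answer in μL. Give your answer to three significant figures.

45.0 μL

Step 1: 2.25 mL + 23.3 mL = 25.55 mL total → factor 25.55/2.25 = 11.356
Step 2: 420 μL + 3650 μL = 4070 μL total → factor 4070/420 = 9.6905
Step 3: 0.95 mL + 22.7 mL = 23.65 mL total → factor 23.65/0.95 = 24.895
Step 4: 35-fold → factor 35
Step 5: v brought to 4350 μL → factor = 4350 μL/v
Product of known-step factors = 95880
Overall factor = 8.00 mM / (0.863 nM) = 9.27 × 10^6
Step-5 factor = 9.27 × 10^6 / 95880 = 96.683
v = 4350 μL / 96.683 = 45.0 μL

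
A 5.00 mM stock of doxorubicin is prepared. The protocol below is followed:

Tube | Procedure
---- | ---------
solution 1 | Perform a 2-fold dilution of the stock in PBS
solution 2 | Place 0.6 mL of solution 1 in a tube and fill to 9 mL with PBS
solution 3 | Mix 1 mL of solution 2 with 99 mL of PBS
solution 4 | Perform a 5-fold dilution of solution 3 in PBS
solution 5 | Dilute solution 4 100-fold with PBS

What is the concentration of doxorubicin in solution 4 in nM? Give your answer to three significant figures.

Step 1: 2-fold → factor 2
Step 2: 0.6 mL brought to 9 mL → factor 9/0.6 = 15
Step 3: 1 mL + 99 mL = 100 mL total → factor 100/1 = 100
Step 4: 5-fold → factor 5
Dilution factor through solution 4 = 2 × 15 × 100 × 5 = 15000
[solution 4] = 5.00 mM / 15000 = 0.0003333 mM = 333 nM

333 nM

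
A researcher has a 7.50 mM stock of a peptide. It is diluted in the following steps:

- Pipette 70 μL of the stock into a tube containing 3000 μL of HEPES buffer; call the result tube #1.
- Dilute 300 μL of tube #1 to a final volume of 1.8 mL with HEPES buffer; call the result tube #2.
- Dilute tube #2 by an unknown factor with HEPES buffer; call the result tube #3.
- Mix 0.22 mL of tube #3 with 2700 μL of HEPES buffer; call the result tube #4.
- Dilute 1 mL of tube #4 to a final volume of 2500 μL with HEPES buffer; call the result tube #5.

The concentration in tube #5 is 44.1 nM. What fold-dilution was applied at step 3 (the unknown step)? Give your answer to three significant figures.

Step 1: 70 μL + 3000 μL = 3070 μL total → factor 3070/70 = 43.857
Step 2: 300 μL brought to 1.8 mL → factor 1800/300 = 6
Step 3: unknown factor x
Step 4: 0.22 mL + 2700 μL = 2.92 mL total → factor 2.92/0.22 = 13.273
Step 5: 1 mL brought to 2500 μL → factor 2.5/1 = 2.5
Product of known-step factors = 8731.6
Overall factor = 7.50 mM / (44.1 nM) = 1.7007 × 10^5
x = 1.7007 × 10^5 / 8731.6 = 19.5

19.5-fold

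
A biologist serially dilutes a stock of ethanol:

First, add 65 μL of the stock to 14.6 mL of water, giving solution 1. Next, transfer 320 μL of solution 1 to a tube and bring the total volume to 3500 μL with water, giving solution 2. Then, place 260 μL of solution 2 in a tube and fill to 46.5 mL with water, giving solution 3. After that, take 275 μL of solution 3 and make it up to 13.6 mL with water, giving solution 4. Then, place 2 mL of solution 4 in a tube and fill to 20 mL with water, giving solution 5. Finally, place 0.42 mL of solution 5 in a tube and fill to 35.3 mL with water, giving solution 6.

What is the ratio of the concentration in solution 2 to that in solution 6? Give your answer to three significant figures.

Step 1: 65 μL + 14.6 mL = 14665 μL total → factor 14665/65 = 225.62
Step 2: 320 μL brought to 3500 μL → factor 3500/320 = 10.938
Step 3: 260 μL brought to 46.5 mL → factor 46500/260 = 178.85
Step 4: 275 μL brought to 13.6 mL → factor 13600/275 = 49.455
Step 5: 2 mL brought to 20 mL → factor 20/2 = 10
Step 6: 0.42 mL brought to 35.3 mL → factor 35.3/0.42 = 84.048
Dilution factor to solution 2 = 2467.7; to solution 6 = 1.8344 × 10^10
[solution 2]/[solution 6] = (factor to solution 6)/(factor to solution 2) = 1.8344 × 10^10/2467.7 = 7.43 × 10^6

7.43 × 10^6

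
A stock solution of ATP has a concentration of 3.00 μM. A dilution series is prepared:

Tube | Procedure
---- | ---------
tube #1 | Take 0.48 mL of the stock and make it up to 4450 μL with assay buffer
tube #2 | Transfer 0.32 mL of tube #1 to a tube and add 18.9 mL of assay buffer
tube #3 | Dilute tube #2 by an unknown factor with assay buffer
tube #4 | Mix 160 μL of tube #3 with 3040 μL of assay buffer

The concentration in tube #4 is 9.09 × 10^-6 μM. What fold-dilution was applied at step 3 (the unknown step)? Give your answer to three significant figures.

Step 1: 0.48 mL brought to 4450 μL → factor 4.45/0.48 = 9.2708
Step 2: 0.32 mL + 18.9 mL = 19.22 mL total → factor 19.22/0.32 = 60.062
Step 3: unknown factor x
Step 4: 160 μL + 3040 μL = 3200 μL total → factor 3200/160 = 20
Product of known-step factors = 11137
Overall factor = 3.00 μM / (9.09 × 10^-6 μM) = 3.3003 × 10^5
x = 3.3003 × 10^5 / 11137 = 29.6

29.6-fold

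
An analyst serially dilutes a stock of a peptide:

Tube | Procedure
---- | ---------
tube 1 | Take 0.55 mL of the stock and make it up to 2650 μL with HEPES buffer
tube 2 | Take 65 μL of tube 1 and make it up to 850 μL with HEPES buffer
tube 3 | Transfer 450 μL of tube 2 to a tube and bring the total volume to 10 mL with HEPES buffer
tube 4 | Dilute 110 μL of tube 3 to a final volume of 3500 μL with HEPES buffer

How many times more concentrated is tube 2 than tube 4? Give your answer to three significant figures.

707

Step 1: 0.55 mL brought to 2650 μL → factor 2.65/0.55 = 4.8182
Step 2: 65 μL brought to 850 μL → factor 850/65 = 13.077
Step 3: 450 μL brought to 10 mL → factor 10000/450 = 22.222
Step 4: 110 μL brought to 3500 μL → factor 3500/110 = 31.818
Dilution factor to tube 2 = 63.007; to tube 4 = 44550
[tube 2]/[tube 4] = (factor to tube 4)/(factor to tube 2) = 44550/63.007 = 707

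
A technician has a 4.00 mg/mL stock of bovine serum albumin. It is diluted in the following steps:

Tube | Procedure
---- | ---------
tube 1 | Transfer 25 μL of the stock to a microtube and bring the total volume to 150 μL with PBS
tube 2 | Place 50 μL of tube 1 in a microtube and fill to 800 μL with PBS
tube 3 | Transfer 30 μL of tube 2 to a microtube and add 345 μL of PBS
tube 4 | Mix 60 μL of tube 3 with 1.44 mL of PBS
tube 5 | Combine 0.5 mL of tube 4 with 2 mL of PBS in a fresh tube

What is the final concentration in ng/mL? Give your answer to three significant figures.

26.7 ng/mL

Step 1: 25 μL brought to 150 μL → factor 150/25 = 6
Step 2: 50 μL brought to 800 μL → factor 800/50 = 16
Step 3: 30 μL + 345 μL = 375 μL total → factor 375/30 = 12.5
Step 4: 60 μL + 1.44 mL = 1500 μL total → factor 1500/60 = 25
Step 5: 0.5 mL + 2 mL = 2.5 mL total → factor 2.5/0.5 = 5
Overall dilution factor = 6 × 16 × 12.5 × 25 × 5 = 1.5 × 10^5
Final = 4.00 mg/mL / 1.5 × 10^5 = 2.667 × 10^-5 mg/mL = 26.7 ng/mL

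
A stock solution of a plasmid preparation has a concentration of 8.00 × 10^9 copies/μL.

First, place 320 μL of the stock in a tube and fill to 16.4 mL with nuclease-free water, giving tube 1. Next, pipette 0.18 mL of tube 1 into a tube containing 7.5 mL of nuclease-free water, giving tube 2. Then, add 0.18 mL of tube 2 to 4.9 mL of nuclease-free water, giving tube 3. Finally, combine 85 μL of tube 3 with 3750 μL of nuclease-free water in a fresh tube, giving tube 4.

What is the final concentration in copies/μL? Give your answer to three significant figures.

Step 1: 320 μL brought to 16.4 mL → factor 16400/320 = 51.25
Step 2: 0.18 mL + 7.5 mL = 7.68 mL total → factor 7.68/0.18 = 42.667
Step 3: 0.18 mL + 4.9 mL = 5.08 mL total → factor 5.08/0.18 = 28.222
Step 4: 85 μL + 3750 μL = 3835 μL total → factor 3835/85 = 45.118
Overall dilution factor = 51.25 × 42.667 × 28.222 × 45.118 = 2.7843 × 10^6
Final = 8.00 × 10^9 copies/μL / 2.7843 × 10^6 = 2.87 × 10^3 copies/μL

2.87 × 10^3 copies/μL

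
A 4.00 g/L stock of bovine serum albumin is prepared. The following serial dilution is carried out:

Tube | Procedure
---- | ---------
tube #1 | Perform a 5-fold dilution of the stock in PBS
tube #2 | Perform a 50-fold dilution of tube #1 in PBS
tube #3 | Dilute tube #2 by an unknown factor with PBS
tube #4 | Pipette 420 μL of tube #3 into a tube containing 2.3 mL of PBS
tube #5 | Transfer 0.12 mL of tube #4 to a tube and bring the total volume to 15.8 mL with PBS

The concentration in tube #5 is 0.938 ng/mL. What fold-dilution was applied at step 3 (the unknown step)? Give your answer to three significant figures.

20.0-fold

Step 1: 5-fold → factor 5
Step 2: 50-fold → factor 50
Step 3: unknown factor x
Step 4: 420 μL + 2.3 mL = 2720 μL total → factor 2720/420 = 6.4762
Step 5: 0.12 mL brought to 15.8 mL → factor 15.8/0.12 = 131.67
Product of known-step factors = 2.1317 × 10^5
Overall factor = 4.00 g/L / (0.938 ng/mL) = 4.2644 × 10^6
x = 4.2644 × 10^6 / 2.1317 × 10^5 = 20.0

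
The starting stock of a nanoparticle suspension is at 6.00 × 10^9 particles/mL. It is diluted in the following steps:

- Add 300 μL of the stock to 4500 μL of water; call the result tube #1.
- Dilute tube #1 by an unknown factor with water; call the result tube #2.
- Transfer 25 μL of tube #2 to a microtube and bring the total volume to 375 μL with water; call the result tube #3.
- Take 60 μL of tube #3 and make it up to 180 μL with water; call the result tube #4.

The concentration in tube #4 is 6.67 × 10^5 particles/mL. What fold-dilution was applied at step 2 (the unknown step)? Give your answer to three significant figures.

12.5-fold

Step 1: 300 μL + 4500 μL = 4800 μL total → factor 4800/300 = 16
Step 2: unknown factor x
Step 3: 25 μL brought to 375 μL → factor 375/25 = 15
Step 4: 60 μL brought to 180 μL → factor 180/60 = 3
Product of known-step factors = 720
Overall factor = 6.00 × 10^9 particles/mL / (6.67 × 10^5 particles/mL) = 8995.5
x = 8995.5 / 720 = 12.5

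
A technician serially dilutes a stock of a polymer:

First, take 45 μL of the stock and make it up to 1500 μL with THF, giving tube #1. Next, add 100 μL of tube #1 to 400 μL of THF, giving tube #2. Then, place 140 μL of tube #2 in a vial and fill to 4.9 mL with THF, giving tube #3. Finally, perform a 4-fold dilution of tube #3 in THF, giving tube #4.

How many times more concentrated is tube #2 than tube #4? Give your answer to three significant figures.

140

Step 1: 45 μL brought to 1500 μL → factor 1500/45 = 33.333
Step 2: 100 μL + 400 μL = 500 μL total → factor 500/100 = 5
Step 3: 140 μL brought to 4.9 mL → factor 4900/140 = 35
Step 4: 4-fold → factor 4
Dilution factor to tube #2 = 166.67; to tube #4 = 23333
[tube #2]/[tube #4] = (factor to tube #4)/(factor to tube #2) = 23333/166.67 = 140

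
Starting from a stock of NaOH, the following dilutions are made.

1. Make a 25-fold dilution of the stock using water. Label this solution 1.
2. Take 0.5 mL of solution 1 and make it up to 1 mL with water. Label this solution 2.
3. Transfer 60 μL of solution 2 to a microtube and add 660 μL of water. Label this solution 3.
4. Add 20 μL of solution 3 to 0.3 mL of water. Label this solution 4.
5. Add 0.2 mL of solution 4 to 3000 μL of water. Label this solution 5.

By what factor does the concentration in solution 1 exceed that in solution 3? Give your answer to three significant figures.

24.0

Step 1: 25-fold → factor 25
Step 2: 0.5 mL brought to 1 mL → factor 1/0.5 = 2
Step 3: 60 μL + 660 μL = 720 μL total → factor 720/60 = 12
Dilution factor to solution 1 = 25; to solution 3 = 600
[solution 1]/[solution 3] = (factor to solution 3)/(factor to solution 1) = 600/25 = 24.0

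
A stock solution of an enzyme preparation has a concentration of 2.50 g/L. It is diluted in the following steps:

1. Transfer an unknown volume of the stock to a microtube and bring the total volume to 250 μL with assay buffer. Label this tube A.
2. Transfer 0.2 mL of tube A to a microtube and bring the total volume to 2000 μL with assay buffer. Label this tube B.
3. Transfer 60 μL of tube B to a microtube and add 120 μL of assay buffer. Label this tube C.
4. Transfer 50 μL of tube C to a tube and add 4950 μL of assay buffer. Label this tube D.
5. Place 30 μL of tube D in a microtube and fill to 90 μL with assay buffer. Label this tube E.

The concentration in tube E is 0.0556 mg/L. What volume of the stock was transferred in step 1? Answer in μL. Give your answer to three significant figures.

50.0 μL

Step 1: v brought to 250 μL → factor = 250 μL/v
Step 2: 0.2 mL brought to 2000 μL → factor 2/0.2 = 10
Step 3: 60 μL + 120 μL = 180 μL total → factor 180/60 = 3
Step 4: 50 μL + 4950 μL = 5000 μL total → factor 5000/50 = 100
Step 5: 30 μL brought to 90 μL → factor 90/30 = 3
Product of known-step factors = 9000
Overall factor = 2.50 g/L / (0.0556 mg/L) = 44964
Step-1 factor = 44964 / 9000 = 4.996
v = 250 μL / 4.996 = 50.0 μL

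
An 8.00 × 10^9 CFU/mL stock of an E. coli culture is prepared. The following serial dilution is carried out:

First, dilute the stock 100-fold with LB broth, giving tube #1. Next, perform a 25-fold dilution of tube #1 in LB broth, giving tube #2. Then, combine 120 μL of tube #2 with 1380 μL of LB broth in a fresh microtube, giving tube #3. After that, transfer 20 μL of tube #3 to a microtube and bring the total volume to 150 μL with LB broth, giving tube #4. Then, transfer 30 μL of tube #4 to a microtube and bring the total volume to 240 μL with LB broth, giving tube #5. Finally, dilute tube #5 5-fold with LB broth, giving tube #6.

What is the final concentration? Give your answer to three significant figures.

Step 1: 100-fold → factor 100
Step 2: 25-fold → factor 25
Step 3: 120 μL + 1380 μL = 1500 μL total → factor 1500/120 = 12.5
Step 4: 20 μL brought to 150 μL → factor 150/20 = 7.5
Step 5: 30 μL brought to 240 μL → factor 240/30 = 8
Step 6: 5-fold → factor 5
Overall dilution factor = 100 × 25 × 12.5 × 7.5 × 8 × 5 = 9.375 × 10^6
Final = 8.00 × 10^9 CFU/mL / 9.375 × 10^6 = 853 CFU/mL

853 CFU/mL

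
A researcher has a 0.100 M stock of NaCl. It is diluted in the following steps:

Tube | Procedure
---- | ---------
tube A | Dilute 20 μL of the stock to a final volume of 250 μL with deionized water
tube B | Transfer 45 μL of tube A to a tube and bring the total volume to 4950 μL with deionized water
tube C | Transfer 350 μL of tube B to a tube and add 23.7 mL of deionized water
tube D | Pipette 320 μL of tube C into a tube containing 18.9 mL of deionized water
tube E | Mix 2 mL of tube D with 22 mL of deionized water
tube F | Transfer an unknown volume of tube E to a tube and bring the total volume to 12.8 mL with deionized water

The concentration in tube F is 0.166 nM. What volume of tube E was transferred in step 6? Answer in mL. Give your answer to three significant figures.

1.45 mL

Step 1: 20 μL brought to 250 μL → factor 250/20 = 12.5
Step 2: 45 μL brought to 4950 μL → factor 4950/45 = 110
Step 3: 350 μL + 23.7 mL = 24050 μL total → factor 24050/350 = 68.714
Step 4: 320 μL + 18.9 mL = 19220 μL total → factor 19220/320 = 60.062
Step 5: 2 mL + 22 mL = 24 mL total → factor 24/2 = 12
Step 6: v brought to 12.8 mL → factor = 12.8 mL/v
Product of known-step factors = 6.8098 × 10^7
Overall factor = 0.100 M / (0.166 nM) = 6.0241 × 10^8
Step-6 factor = 6.0241 × 10^8 / 6.8098 × 10^7 = 8.8462
v = 12.8 mL / 8.8462 = 1.45 mL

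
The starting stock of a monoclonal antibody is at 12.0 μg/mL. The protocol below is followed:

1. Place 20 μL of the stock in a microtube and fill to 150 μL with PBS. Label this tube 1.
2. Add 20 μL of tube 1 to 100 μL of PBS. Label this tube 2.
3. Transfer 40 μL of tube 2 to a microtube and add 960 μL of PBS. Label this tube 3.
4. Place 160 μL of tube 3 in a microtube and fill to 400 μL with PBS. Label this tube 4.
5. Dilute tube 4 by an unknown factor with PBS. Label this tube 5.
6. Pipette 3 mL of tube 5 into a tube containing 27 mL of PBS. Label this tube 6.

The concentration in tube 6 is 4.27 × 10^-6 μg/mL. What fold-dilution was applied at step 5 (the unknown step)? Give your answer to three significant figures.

99.9-fold

Step 1: 20 μL brought to 150 μL → factor 150/20 = 7.5
Step 2: 20 μL + 100 μL = 120 μL total → factor 120/20 = 6
Step 3: 40 μL + 960 μL = 1000 μL total → factor 1000/40 = 25
Step 4: 160 μL brought to 400 μL → factor 400/160 = 2.5
Step 5: unknown factor x
Step 6: 3 mL + 27 mL = 30 mL total → factor 30/3 = 10
Product of known-step factors = 28125
Overall factor = 12.0 μg/mL / (4.27 × 10^-6 μg/mL) = 2.8103 × 10^6
x = 2.8103 × 10^6 / 28125 = 99.9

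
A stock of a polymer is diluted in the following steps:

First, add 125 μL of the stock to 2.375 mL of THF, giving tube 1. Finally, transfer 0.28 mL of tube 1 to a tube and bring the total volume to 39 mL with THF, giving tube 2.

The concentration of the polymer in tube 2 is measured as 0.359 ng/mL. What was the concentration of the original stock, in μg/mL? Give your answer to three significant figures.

Step 1: 125 μL + 2.375 mL = 2500 μL total → factor 2500/125 = 20
Step 2: 0.28 mL brought to 39 mL → factor 39/0.28 = 139.29
Overall dilution factor = 20 × 139.29 = 2785.7
Stock = 0.359 ng/mL × 2785.7 = 1000 ng/mL = 1.00 μg/mL

1.00 μg/mL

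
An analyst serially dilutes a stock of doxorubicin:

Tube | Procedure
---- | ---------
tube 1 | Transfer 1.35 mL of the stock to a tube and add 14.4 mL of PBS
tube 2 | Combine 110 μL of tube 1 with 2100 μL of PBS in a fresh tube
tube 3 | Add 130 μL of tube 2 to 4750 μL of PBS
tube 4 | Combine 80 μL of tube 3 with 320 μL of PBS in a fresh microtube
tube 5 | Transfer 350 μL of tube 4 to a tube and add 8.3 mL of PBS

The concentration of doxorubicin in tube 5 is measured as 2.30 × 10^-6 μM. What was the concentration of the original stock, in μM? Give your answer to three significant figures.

2.50 μM

Step 1: 1.35 mL + 14.4 mL = 15.75 mL total → factor 15.75/1.35 = 11.667
Step 2: 110 μL + 2100 μL = 2210 μL total → factor 2210/110 = 20.091
Step 3: 130 μL + 4750 μL = 4880 μL total → factor 4880/130 = 37.538
Step 4: 80 μL + 320 μL = 400 μL total → factor 400/80 = 5
Step 5: 350 μL + 8.3 mL = 8650 μL total → factor 8650/350 = 24.714
Overall dilution factor = 11.667 × 20.091 × 37.538 × 5 × 24.714 = 1.0873 × 10^6
Stock = 2.30 × 10^-6 μM × 1.0873 × 10^6 = 2.50 μM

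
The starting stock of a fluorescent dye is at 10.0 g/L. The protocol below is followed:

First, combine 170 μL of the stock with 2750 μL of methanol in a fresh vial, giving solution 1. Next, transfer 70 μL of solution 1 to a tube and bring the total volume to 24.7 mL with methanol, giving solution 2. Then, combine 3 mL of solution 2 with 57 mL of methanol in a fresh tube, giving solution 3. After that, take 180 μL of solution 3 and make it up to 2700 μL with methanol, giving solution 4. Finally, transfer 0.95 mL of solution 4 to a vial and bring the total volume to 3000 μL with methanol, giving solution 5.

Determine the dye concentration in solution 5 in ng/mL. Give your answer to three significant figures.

Step 1: 170 μL + 2750 μL = 2920 μL total → factor 2920/170 = 17.176
Step 2: 70 μL brought to 24.7 mL → factor 24700/70 = 352.86
Step 3: 3 mL + 57 mL = 60 mL total → factor 60/3 = 20
Step 4: 180 μL brought to 2700 μL → factor 2700/180 = 15
Step 5: 0.95 mL brought to 3000 μL → factor 3/0.95 = 3.1579
Overall dilution factor = 17.176 × 352.86 × 20 × 15 × 3.1579 = 5.7418 × 10^6
Final = 10.0 g/L / 5.7418 × 10^6 = 1.742 × 10^-6 g/L = 1.74 ng/mL

1.74 ng/mL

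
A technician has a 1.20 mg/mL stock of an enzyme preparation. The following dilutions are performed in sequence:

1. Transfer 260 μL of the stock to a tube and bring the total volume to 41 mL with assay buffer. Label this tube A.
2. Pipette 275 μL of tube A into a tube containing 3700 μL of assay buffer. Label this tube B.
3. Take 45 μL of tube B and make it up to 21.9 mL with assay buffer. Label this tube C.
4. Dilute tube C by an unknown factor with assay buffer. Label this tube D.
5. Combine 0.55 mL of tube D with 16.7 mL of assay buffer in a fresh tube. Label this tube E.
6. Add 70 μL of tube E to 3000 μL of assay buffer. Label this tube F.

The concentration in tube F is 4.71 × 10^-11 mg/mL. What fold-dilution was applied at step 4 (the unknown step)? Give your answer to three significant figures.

16.7-fold

Step 1: 260 μL brought to 41 mL → factor 41000/260 = 157.69
Step 2: 275 μL + 3700 μL = 3975 μL total → factor 3975/275 = 14.455
Step 3: 45 μL brought to 21.9 mL → factor 21900/45 = 486.67
Step 4: unknown factor x
Step 5: 0.55 mL + 16.7 mL = 17.25 mL total → factor 17.25/0.55 = 31.364
Step 6: 70 μL + 3000 μL = 3070 μL total → factor 3070/70 = 43.857
Product of known-step factors = 1.5259 × 10^9
Overall factor = 1.20 mg/mL / (4.71 × 10^-11 mg/mL) = 2.5478 × 10^10
x = 2.5478 × 10^10 / 1.5259 × 10^9 = 16.7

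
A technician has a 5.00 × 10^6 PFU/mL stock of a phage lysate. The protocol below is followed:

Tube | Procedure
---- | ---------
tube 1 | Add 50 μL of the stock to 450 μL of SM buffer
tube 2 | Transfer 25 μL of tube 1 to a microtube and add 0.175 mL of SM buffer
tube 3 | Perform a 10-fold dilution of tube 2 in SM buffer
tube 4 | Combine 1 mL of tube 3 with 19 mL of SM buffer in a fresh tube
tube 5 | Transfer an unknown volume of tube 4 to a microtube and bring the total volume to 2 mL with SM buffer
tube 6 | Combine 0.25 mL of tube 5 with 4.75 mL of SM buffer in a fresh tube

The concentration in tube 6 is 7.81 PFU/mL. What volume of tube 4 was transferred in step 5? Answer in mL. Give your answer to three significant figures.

Step 1: 50 μL + 450 μL = 500 μL total → factor 500/50 = 10
Step 2: 25 μL + 0.175 mL = 200 μL total → factor 200/25 = 8
Step 3: 10-fold → factor 10
Step 4: 1 mL + 19 mL = 20 mL total → factor 20/1 = 20
Step 5: v brought to 2 mL → factor = 2 mL/v
Step 6: 0.25 mL + 4.75 mL = 5 mL total → factor 5/0.25 = 20
Product of known-step factors = 3.2 × 10^5
Overall factor = 5.00 × 10^6 PFU/mL / (7.81 PFU/mL) = 6.402 × 10^5
Step-5 factor = 6.402 × 10^5 / 3.2 × 10^5 = 2.0006
v = 2 mL / 2.0006 = 1.00 mL

1.00 mL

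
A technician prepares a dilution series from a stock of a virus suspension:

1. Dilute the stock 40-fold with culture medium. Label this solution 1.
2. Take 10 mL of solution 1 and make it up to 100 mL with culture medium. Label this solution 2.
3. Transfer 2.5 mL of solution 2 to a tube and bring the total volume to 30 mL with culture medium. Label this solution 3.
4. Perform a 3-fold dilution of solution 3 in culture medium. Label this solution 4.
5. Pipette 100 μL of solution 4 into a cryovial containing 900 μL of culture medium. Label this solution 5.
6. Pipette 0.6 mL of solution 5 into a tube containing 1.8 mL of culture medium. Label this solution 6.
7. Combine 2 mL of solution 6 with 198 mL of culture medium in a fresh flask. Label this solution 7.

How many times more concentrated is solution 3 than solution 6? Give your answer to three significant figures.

Step 1: 40-fold → factor 40
Step 2: 10 mL brought to 100 mL → factor 100/10 = 10
Step 3: 2.5 mL brought to 30 mL → factor 30/2.5 = 12
Step 4: 3-fold → factor 3
Step 5: 100 μL + 900 μL = 1000 μL total → factor 1000/100 = 10
Step 6: 0.6 mL + 1.8 mL = 2.4 mL total → factor 2.4/0.6 = 4
Dilution factor to solution 3 = 4800; to solution 6 = 5.76 × 10^5
[solution 3]/[solution 6] = (factor to solution 6)/(factor to solution 3) = 5.76 × 10^5/4800 = 120

120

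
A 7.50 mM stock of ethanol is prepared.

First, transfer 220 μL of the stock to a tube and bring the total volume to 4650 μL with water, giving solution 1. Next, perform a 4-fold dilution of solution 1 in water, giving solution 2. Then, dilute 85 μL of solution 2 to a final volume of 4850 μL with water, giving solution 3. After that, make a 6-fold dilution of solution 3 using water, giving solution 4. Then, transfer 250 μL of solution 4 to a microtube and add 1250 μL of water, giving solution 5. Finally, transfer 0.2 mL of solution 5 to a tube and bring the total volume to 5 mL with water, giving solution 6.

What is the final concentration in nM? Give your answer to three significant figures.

1.73 nM

Step 1: 220 μL brought to 4650 μL → factor 4650/220 = 21.136
Step 2: 4-fold → factor 4
Step 3: 85 μL brought to 4850 μL → factor 4850/85 = 57.059
Step 4: 6-fold → factor 6
Step 5: 250 μL + 1250 μL = 1500 μL total → factor 1500/250 = 6
Step 6: 0.2 mL brought to 5 mL → factor 5/0.2 = 25
Overall dilution factor = 21.136 × 4 × 57.059 × 6 × 6 × 25 = 4.3417 × 10^6
Final = 7.50 mM / 4.3417 × 10^6 = 1.727 × 10^-6 mM = 1.73 nM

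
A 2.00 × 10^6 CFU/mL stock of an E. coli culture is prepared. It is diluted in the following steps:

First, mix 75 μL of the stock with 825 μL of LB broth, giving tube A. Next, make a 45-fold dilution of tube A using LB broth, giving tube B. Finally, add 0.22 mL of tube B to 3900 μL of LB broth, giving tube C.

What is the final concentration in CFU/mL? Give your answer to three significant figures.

Step 1: 75 μL + 825 μL = 900 μL total → factor 900/75 = 12
Step 2: 45-fold → factor 45
Step 3: 0.22 mL + 3900 μL = 4.12 mL total → factor 4.12/0.22 = 18.727
Overall dilution factor = 12 × 45 × 18.727 = 10113
Final = 2.00 × 10^6 CFU/mL / 10113 = 198 CFU/mL

198 CFU/mL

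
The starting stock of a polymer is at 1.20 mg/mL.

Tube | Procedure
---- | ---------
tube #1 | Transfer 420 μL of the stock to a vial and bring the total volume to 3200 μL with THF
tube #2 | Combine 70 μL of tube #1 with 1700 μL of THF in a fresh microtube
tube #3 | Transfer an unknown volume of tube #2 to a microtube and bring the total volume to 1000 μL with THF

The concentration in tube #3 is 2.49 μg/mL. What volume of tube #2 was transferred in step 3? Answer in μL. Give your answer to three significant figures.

Step 1: 420 μL brought to 3200 μL → factor 3200/420 = 7.619
Step 2: 70 μL + 1700 μL = 1770 μL total → factor 1770/70 = 25.286
Step 3: v brought to 1000 μL → factor = 1000 μL/v
Product of known-step factors = 192.65
Overall factor = 1.20 mg/mL / (2.49 μg/mL) = 481.93
Step-3 factor = 481.93 / 192.65 = 2.5015
v = 1000 μL / 2.5015 = 400 μL

400 μL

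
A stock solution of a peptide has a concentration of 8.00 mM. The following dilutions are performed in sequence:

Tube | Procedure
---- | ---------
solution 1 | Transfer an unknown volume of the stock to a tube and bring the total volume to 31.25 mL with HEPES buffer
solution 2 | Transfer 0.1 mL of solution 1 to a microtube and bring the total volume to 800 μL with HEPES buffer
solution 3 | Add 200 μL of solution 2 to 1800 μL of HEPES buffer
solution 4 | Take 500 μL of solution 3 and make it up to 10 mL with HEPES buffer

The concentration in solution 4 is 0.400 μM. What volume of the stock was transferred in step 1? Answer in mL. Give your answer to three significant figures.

2.50 mL

Step 1: v brought to 31.25 mL → factor = 31.25 mL/v
Step 2: 0.1 mL brought to 800 μL → factor 0.8/0.1 = 8
Step 3: 200 μL + 1800 μL = 2000 μL total → factor 2000/200 = 10
Step 4: 500 μL brought to 10 mL → factor 10000/500 = 20
Product of known-step factors = 1600
Overall factor = 8.00 mM / (0.400 μM) = 20000
Step-1 factor = 20000 / 1600 = 12.5
v = 31.25 mL / 12.5 = 2.50 mL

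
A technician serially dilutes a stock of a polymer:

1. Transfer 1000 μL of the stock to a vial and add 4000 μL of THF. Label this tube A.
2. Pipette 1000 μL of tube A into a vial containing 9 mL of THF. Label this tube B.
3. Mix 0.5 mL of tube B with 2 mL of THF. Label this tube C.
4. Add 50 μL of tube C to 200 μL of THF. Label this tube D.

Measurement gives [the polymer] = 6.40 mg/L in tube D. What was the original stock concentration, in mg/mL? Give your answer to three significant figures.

Step 1: 1000 μL + 4000 μL = 5000 μL total → factor 5000/1000 = 5
Step 2: 1000 μL + 9 mL = 10000 μL total → factor 10000/1000 = 10
Step 3: 0.5 mL + 2 mL = 2.5 mL total → factor 2.5/0.5 = 5
Step 4: 50 μL + 200 μL = 250 μL total → factor 250/50 = 5
Overall dilution factor = 5 × 10 × 5 × 5 = 1250
Stock = 6.40 mg/L × 1250 = 8000 mg/L = 8.00 mg/mL

8.00 mg/mL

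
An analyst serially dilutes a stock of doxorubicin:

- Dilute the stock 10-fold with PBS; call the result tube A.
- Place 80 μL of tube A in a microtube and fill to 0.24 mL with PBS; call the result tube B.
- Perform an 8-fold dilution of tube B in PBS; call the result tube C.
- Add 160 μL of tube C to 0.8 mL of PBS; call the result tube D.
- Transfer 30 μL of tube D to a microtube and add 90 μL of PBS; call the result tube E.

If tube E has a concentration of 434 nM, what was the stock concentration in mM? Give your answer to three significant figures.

Step 1: 10-fold → factor 10
Step 2: 80 μL brought to 0.24 mL → factor 240/80 = 3
Step 3: 8-fold → factor 8
Step 4: 160 μL + 0.8 mL = 960 μL total → factor 960/160 = 6
Step 5: 30 μL + 90 μL = 120 μL total → factor 120/30 = 4
Overall dilution factor = 10 × 3 × 8 × 6 × 4 = 5760
Stock = 434 nM × 5760 = 2.500 × 10^6 nM = 2.50 mM

2.50 mM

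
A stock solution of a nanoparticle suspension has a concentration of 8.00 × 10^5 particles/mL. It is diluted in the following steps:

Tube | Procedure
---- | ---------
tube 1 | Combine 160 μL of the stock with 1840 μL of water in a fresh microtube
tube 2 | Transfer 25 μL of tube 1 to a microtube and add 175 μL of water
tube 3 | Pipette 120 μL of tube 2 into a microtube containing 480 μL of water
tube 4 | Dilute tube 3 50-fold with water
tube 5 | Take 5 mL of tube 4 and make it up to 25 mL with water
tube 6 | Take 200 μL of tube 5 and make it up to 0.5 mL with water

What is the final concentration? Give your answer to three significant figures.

Step 1: 160 μL + 1840 μL = 2000 μL total → factor 2000/160 = 12.5
Step 2: 25 μL + 175 μL = 200 μL total → factor 200/25 = 8
Step 3: 120 μL + 480 μL = 600 μL total → factor 600/120 = 5
Step 4: 50-fold → factor 50
Step 5: 5 mL brought to 25 mL → factor 25/5 = 5
Step 6: 200 μL brought to 0.5 mL → factor 500/200 = 2.5
Overall dilution factor = 12.5 × 8 × 5 × 50 × 5 × 2.5 = 3.125 × 10^5
Final = 8.00 × 10^5 particles/mL / 3.125 × 10^5 = 2.56 particles/mL

2.56 particles/mL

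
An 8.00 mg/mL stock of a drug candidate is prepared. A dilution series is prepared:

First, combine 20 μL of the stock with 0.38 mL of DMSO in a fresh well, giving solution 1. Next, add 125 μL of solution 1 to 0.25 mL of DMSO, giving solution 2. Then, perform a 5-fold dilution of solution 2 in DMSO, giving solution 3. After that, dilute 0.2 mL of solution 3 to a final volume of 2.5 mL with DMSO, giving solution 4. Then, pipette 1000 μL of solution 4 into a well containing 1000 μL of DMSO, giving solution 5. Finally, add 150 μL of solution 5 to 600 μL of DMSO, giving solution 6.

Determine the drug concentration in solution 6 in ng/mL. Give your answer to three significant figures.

Step 1: 20 μL + 0.38 mL = 400 μL total → factor 400/20 = 20
Step 2: 125 μL + 0.25 mL = 375 μL total → factor 375/125 = 3
Step 3: 5-fold → factor 5
Step 4: 0.2 mL brought to 2.5 mL → factor 2.5/0.2 = 12.5
Step 5: 1000 μL + 1000 μL = 2000 μL total → factor 2000/1000 = 2
Step 6: 150 μL + 600 μL = 750 μL total → factor 750/150 = 5
Overall dilution factor = 20 × 3 × 5 × 12.5 × 2 × 5 = 37500
Final = 8.00 mg/mL / 37500 = 0.0002133 mg/mL = 213 ng/mL

213 ng/mL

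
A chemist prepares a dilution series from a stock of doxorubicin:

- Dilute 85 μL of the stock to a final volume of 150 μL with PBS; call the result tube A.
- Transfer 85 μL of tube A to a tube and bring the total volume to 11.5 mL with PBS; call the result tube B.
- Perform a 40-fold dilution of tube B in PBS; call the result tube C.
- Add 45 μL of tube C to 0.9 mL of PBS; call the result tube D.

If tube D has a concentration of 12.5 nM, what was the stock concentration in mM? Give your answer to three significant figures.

2.51 mM

Step 1: 85 μL brought to 150 μL → factor 150/85 = 1.7647
Step 2: 85 μL brought to 11.5 mL → factor 11500/85 = 135.29
Step 3: 40-fold → factor 40
Step 4: 45 μL + 0.9 mL = 945 μL total → factor 945/45 = 21
Overall dilution factor = 1.7647 × 135.29 × 40 × 21 = 2.0055 × 10^5
Stock = 12.5 nM × 2.0055 × 10^5 = 2.507 × 10^6 nM = 2.51 mM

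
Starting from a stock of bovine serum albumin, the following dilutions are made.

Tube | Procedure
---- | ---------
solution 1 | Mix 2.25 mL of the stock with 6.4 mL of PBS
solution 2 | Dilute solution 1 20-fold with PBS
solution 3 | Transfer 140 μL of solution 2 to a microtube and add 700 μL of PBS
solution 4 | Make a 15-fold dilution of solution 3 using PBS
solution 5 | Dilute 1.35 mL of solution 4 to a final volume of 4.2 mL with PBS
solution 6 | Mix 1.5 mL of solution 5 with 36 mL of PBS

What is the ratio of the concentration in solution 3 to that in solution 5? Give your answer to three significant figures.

Step 1: 2.25 mL + 6.4 mL = 8.65 mL total → factor 8.65/2.25 = 3.8444
Step 2: 20-fold → factor 20
Step 3: 140 μL + 700 μL = 840 μL total → factor 840/140 = 6
Step 4: 15-fold → factor 15
Step 5: 1.35 mL brought to 4.2 mL → factor 4.2/1.35 = 3.1111
Dilution factor to solution 3 = 461.33; to solution 5 = 21529
[solution 3]/[solution 5] = (factor to solution 5)/(factor to solution 3) = 21529/461.33 = 46.7

46.7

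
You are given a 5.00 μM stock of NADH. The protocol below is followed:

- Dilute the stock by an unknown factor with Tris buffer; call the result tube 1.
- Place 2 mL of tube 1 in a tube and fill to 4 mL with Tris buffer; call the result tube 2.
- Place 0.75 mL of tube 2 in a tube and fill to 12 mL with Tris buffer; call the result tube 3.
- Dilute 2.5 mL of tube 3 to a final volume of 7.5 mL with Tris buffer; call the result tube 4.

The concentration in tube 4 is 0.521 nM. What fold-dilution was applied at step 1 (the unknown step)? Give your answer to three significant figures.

Step 1: unknown factor x
Step 2: 2 mL brought to 4 mL → factor 4/2 = 2
Step 3: 0.75 mL brought to 12 mL → factor 12/0.75 = 16
Step 4: 2.5 mL brought to 7.5 mL → factor 7.5/2.5 = 3
Product of known-step factors = 96
Overall factor = 5.00 μM / (0.521 nM) = 9596.9
x = 9596.9 / 96 = 100

100-fold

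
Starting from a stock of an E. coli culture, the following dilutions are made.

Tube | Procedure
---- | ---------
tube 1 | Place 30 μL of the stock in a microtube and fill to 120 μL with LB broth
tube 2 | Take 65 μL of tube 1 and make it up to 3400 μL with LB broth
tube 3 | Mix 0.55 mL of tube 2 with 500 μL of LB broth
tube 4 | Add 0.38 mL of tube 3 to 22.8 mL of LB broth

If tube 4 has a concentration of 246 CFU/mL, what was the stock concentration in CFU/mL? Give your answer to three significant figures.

5.99 × 10^6 CFU/mL

Step 1: 30 μL brought to 120 μL → factor 120/30 = 4
Step 2: 65 μL brought to 3400 μL → factor 3400/65 = 52.308
Step 3: 0.55 mL + 500 μL = 1.05 mL total → factor 1.05/0.55 = 1.9091
Step 4: 0.38 mL + 22.8 mL = 23.18 mL total → factor 23.18/0.38 = 61
Overall dilution factor = 4 × 52.308 × 1.9091 × 61 = 24366
Stock = 246 CFU/mL × 24366 = 5.99 × 10^6 CFU/mL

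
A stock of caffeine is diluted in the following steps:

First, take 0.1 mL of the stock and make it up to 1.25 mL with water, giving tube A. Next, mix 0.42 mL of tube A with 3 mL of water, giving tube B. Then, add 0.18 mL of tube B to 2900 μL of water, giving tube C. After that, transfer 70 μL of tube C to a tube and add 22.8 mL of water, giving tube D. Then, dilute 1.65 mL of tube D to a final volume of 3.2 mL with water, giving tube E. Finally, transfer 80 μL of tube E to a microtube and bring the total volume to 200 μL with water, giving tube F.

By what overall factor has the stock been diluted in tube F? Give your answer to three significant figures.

2.76 × 10^6

Step 1: 0.1 mL brought to 1.25 mL → factor 1.25/0.1 = 12.5
Step 2: 0.42 mL + 3 mL = 3.42 mL total → factor 3.42/0.42 = 8.1429
Step 3: 0.18 mL + 2900 μL = 3.08 mL total → factor 3.08/0.18 = 17.111
Step 4: 70 μL + 22.8 mL = 22870 μL total → factor 22870/70 = 326.71
Step 5: 1.65 mL brought to 3.2 mL → factor 3.2/1.65 = 1.9394
Step 6: 80 μL brought to 200 μL → factor 200/80 = 2.5
Overall dilution factor = 12.5 × 8.1429 × 17.111 × 326.71 × 1.9394 × 2.5 = 2.7589 × 10^6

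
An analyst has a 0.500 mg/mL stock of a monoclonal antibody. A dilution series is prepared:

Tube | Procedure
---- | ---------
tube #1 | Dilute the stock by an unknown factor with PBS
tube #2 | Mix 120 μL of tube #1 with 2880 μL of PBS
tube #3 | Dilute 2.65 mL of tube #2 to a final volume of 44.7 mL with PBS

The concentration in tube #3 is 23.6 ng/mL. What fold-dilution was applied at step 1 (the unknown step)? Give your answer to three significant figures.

Step 1: unknown factor x
Step 2: 120 μL + 2880 μL = 3000 μL total → factor 3000/120 = 25
Step 3: 2.65 mL brought to 44.7 mL → factor 44.7/2.65 = 16.868
Product of known-step factors = 421.7
Overall factor = 0.500 mg/mL / (23.6 ng/mL) = 21186
x = 21186 / 421.7 = 50.2

50.2-fold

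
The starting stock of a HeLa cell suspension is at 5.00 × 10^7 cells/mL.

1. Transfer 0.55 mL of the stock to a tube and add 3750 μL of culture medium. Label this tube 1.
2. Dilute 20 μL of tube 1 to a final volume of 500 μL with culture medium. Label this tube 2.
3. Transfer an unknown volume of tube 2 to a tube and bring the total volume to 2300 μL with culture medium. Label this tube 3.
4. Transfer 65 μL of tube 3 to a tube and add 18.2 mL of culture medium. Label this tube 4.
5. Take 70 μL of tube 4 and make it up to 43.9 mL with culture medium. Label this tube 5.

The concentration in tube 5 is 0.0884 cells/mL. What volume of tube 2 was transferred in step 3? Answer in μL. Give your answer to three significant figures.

Step 1: 0.55 mL + 3750 μL = 4.3 mL total → factor 4.3/0.55 = 7.8182
Step 2: 20 μL brought to 500 μL → factor 500/20 = 25
Step 3: v brought to 2300 μL → factor = 2300 μL/v
Step 4: 65 μL + 18.2 mL = 18265 μL total → factor 18265/65 = 281
Step 5: 70 μL brought to 43.9 mL → factor 43900/70 = 627.14
Product of known-step factors = 3.4444 × 10^7
Overall factor = 5.00 × 10^7 cells/mL / (0.0884 cells/mL) = 5.6561 × 10^8
Step-3 factor = 5.6561 × 10^8 / 3.4444 × 10^7 = 16.421
v = 2300 μL / 16.421 = 140 μL

140 μL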